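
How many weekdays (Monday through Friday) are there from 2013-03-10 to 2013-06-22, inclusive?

2013-03-10 is a Sunday.
That's 105 days from start to end, counting both.
105 = 7 × 15, so the span is exactly 15 full weeks.
Each full week contributes 5 weekdays (Mon–Fri): 15 × 5 = 75.
Total: 75.

75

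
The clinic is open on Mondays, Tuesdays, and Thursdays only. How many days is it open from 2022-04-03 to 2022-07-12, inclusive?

44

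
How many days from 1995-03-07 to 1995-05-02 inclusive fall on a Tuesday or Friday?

17

1995-03-07 is a Tuesday.
That's 57 days from start to end, counting both.
57 = 7 × 8 + 1, so there are 8 full weeks plus 1 extra day.
Each full week contributes 2 days from the set (Tue, Fri): 8 × 2 = 16.
The 1 extra day is Tue — 1 of them qualifies.
Total: 16 + 1 = 17.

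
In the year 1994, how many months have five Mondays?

4

A month has five Mondays exactly when Monday falls within its first (length − 28) days.
Jan: 31 days, starts Sat → 5 of Sat, Sun, Mon ✓
Feb: 28 days, starts Tue → 5 of (none)
Mar: 31 days, starts Tue → 5 of Tue, Wed, Thu
Apr: 30 days, starts Fri → 5 of Fri, Sat
May: 31 days, starts Sun → 5 of Sun, Mon, Tue ✓
Jun: 30 days, starts Wed → 5 of Wed, Thu
Jul: 31 days, starts Fri → 5 of Fri, Sat, Sun
Aug: 31 days, starts Mon → 5 of Mon, Tue, Wed ✓
Sep: 30 days, starts Thu → 5 of Thu, Fri
Oct: 31 days, starts Sat → 5 of Sat, Sun, Mon ✓
Nov: 30 days, starts Tue → 5 of Tue, Wed
Dec: 31 days, starts Thu → 5 of Thu, Fri, Sat
Months with five Mondays: Jan, May, Aug, Oct.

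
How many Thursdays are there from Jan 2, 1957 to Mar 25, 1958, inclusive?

Jan 2, 1957 is a Wednesday.
That's 448 days from start to end, counting both.
448 = 7 × 64, so the span is exactly 64 full weeks.
Each full week contributes one Thursday: 64 so far.
Total: 64.

64 Thursdays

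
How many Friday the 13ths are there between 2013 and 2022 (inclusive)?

Friday-the-13ths by year:
2013: Sep, Dec
2014: Jun
2015: Feb, Mar, Nov
2016: May
2017: Jan, Oct
2018: Apr, Jul
2019: Sep, Dec
2020: Mar, Nov
2021: Aug
2022: May

17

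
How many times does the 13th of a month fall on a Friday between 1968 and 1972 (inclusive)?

8

Friday-the-13ths by year:
1968: Sep, Dec
1969: Jun
1970: Feb, Mar, Nov
1971: Aug
1972: Oct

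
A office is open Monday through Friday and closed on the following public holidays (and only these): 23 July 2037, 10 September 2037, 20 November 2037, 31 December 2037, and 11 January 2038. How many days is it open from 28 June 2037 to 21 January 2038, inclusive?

28 June 2037 is a Sunday.
From 28 June 2037 to 21 January 2038 is 208 days inclusive.
208 = 7 × 29 + 5, so there are 29 full weeks plus 5 extra days.
Each full week contributes 5 weekdays (Mon–Fri): 29 × 5 = 145.
The 5 extra days are Sun, Mon, Tue, Wed, Thu — 4 of them qualify.
Total: 145 + 4 = 149.
Holidays: 23 July 2037 (Thu); 10 September 2037 (Thu); 20 November 2037 (Fri); 31 December 2037 (Thu); 11 January 2038 (Mon).
All 5 holidays fall on weekdays, so subtract 5.
Business days: 149 − 5 = 144.

144 working days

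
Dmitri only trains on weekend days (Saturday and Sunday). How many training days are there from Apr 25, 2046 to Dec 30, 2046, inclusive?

72

Apr 25, 2046 is a Wednesday.
That's 250 days from start to end, counting both.
250 = 7 × 35 + 5, so there are 35 full weeks plus 5 extra days.
Each full week contributes 2 weekend days (Sat, Sun): 35 × 2 = 70.
The 5 extra days are Wednesday, Thursday, Friday, Saturday, Sunday — 2 of them qualify.
Total: 70 + 2 = 72.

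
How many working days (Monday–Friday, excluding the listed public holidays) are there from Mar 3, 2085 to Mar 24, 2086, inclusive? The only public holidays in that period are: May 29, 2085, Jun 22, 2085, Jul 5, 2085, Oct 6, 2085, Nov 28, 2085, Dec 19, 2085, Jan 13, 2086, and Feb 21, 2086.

269 working days

Mar 3, 2085 is a Saturday.
From Mar 3, 2085 to Mar 24, 2086 is 387 days inclusive.
387 = 7 × 55 + 2, so there are 55 full weeks plus 2 extra days.
Each full week contributes 5 weekdays (Mon–Fri): 55 × 5 = 275.
The 2 extra days are Saturday, Sunday — none qualify.
Total: 275 + 0 = 275.
Holidays: May 29, 2085 (Tue); Jun 22, 2085 (Fri); Jul 5, 2085 (Thu); Oct 6, 2085 (Sat); Nov 28, 2085 (Wed); Dec 19, 2085 (Wed); Jan 13, 2086 (Sun); Feb 21, 2086 (Thu).
6 of the 8 holidays fall on weekdays; the rest are weekends and were already excluded.
Business days: 275 − 6 = 269.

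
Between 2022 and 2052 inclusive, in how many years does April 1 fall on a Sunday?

4

Day of week of April 1 in each year:
2022: Fri, 2023: Sat, 2024: Mon, 2025: Tue, 2026: Wed, 2027: Thu, 2028: Sat, 2029: Sun ✓, 2030: Mon, 2031: Tue, 2032: Thu, 2033: Fri, 2034: Sat, 2035: Sun ✓, 2036: Tue, 2037: Wed, 2038: Thu, 2039: Fri, 2040: Sun ✓, 2041: Mon, 2042: Tue, 2043: Wed, 2044: Fri, 2045: Sat, 2046: Sun ✓, 2047: Mon, 2048: Wed, 2049: Thu, 2050: Fri, 2051: Sat, 2052: Mon
Sundays: 2029, 2035, 2040, 2046.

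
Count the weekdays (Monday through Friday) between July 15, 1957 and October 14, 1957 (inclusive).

66 weekdays

July 15, 1957 is a Monday.
From July 15, 1957 to October 14, 1957 is 92 days inclusive.
92 = 7 × 13 + 1, so there are 13 full weeks plus 1 extra day.
Each full week contributes 5 weekdays (Mon–Fri): 13 × 5 = 65.
The 1 extra day is Monday — 1 of them qualifies.
Total: 65 + 1 = 66.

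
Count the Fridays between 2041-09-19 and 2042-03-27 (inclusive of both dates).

2041-09-19 is a Thursday.
That's 190 days from start to end, counting both.
190 = 7 × 27 + 1, so there are 27 full weeks plus 1 extra day.
Each full week contributes one Friday: 27 so far.
The 1 extra day is Thu — none qualify.
Total: 27 + 0 = 27.

27 Fridays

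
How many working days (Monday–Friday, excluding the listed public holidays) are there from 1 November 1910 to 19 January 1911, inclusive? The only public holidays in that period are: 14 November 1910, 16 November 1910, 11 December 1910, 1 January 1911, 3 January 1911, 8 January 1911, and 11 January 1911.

1 November 1910 is a Tuesday.
From 1 November 1910 to 19 January 1911 is 80 days inclusive.
80 = 7 × 11 + 3, so there are 11 full weeks plus 3 extra days.
Each full week contributes 5 weekdays (Mon–Fri): 11 × 5 = 55.
The 3 extra days are Tuesday, Wednesday, Thursday — 3 of them qualify.
Total: 55 + 3 = 58.
Holidays: 14 November 1910 (Mon); 16 November 1910 (Wed); 11 December 1910 (Sun); 1 January 1911 (Sun); 3 January 1911 (Tue); 8 January 1911 (Sun); 11 January 1911 (Wed).
4 of the 7 holidays fall on weekdays; the rest are weekends and were already excluded.
Business days: 58 − 4 = 54.

54 working days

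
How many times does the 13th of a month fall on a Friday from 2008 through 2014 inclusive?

12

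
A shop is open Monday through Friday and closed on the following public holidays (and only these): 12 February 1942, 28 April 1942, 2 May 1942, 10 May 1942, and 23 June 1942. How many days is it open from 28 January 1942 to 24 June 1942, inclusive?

28 January 1942 is a Wednesday.
From 28 January 1942 to 24 June 1942 is 148 days inclusive.
148 = 7 × 21 + 1, so there are 21 full weeks plus 1 extra day.
Each full week contributes 5 weekdays (Mon–Fri): 21 × 5 = 105.
The 1 extra day is Wednesday — 1 of them qualifies.
Total: 105 + 1 = 106.
Holidays: 12 February 1942 (Thu); 28 April 1942 (Tue); 2 May 1942 (Sat); 10 May 1942 (Sun); 23 June 1942 (Tue).
3 of the 5 holidays fall on weekdays; the rest are weekends and were already excluded.
Business days: 106 − 3 = 103.

103 business days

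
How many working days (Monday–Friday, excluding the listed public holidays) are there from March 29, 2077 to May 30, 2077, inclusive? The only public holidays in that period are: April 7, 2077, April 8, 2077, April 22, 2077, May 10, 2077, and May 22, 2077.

March 29, 2077 is a Monday.
From March 29, 2077 to May 30, 2077 is 63 days inclusive.
63 = 7 × 9, so the span is exactly 9 full weeks.
Each full week contributes 5 weekdays (Mon–Fri): 9 × 5 = 45.
Holidays: April 7, 2077 (Wed); April 8, 2077 (Thu); April 22, 2077 (Thu); May 10, 2077 (Mon); May 22, 2077 (Sat).
4 of the 5 holidays fall on weekdays; the rest are weekends and were already excluded.
Business days: 45 − 4 = 41.

41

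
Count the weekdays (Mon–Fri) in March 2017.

Mar 1, 2017 is a Wednesday.
That's 31 days from start to end, counting both.
31 = 7 × 4 + 3, so there are 4 full weeks plus 3 extra days.
Each full week contributes 5 weekdays (Mon–Fri): 4 × 5 = 20.
The 3 extra days are Wed, Thu, Fri — 3 of them qualify.
Total: 20 + 3 = 23.

23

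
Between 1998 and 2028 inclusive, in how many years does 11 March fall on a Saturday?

Day of week of March 11 in each year:
1998: Wed, 1999: Thu, 2000: Sat ✓, 2001: Sun, 2002: Mon, 2003: Tue, 2004: Thu, 2005: Fri, 2006: Sat ✓, 2007: Sun, 2008: Tue, 2009: Wed, 2010: Thu, 2011: Fri, 2012: Sun, 2013: Mon, 2014: Tue, 2015: Wed, 2016: Fri, 2017: Sat ✓, 2018: Sun, 2019: Mon, 2020: Wed, 2021: Thu, 2022: Fri, 2023: Sat ✓, 2024: Mon, 2025: Tue, 2026: Wed, 2027: Thu, 2028: Sat ✓
Saturdays: 2000, 2006, 2017, 2023, 2028.

5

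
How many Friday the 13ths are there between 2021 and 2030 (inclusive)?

Friday-the-13ths by year:
2021: Aug
2022: May
2023: Jan, Oct
2024: Sep, Dec
2025: Jun
2026: Feb, Mar, Nov
2027: Aug
2028: Oct
2029: Apr, Jul
2030: Sep, Dec

16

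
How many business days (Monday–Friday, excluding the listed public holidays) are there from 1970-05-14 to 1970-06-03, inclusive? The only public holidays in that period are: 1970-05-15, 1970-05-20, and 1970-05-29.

12 business days

1970-05-14 is a Thursday.
The range spans 21 days (inclusive of both endpoints).
21 = 7 × 3, so the span is exactly 3 full weeks.
Each full week contributes 5 weekdays (Mon–Fri): 3 × 5 = 15.
Holidays: 1970-05-15 (Fri); 1970-05-20 (Wed); 1970-05-29 (Fri).
All 3 holidays fall on weekdays, so subtract 3.
Business days: 15 − 3 = 12.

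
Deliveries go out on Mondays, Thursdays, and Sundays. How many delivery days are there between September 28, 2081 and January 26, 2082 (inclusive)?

53

September 28, 2081 is a Sunday.
The range spans 121 days (inclusive of both endpoints).
121 = 7 × 17 + 2, so there are 17 full weeks plus 2 extra days.
Each full week contributes 3 days from the set (Mon, Thu, Sun): 17 × 3 = 51.
The 2 extra days are Sun, Mon — 2 of them qualify.
Total: 51 + 2 = 53.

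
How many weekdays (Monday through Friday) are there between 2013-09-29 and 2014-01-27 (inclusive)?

2013-09-29 is a Sunday.
That's 121 days from start to end, counting both.
121 = 7 × 17 + 2, so there are 17 full weeks plus 2 extra days.
Each full week contributes 5 weekdays (Mon–Fri): 17 × 5 = 85.
The 2 extra days are Sunday, Monday — 1 of them qualifies.
Total: 85 + 1 = 86.

86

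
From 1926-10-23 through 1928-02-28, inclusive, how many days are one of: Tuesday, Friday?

141

1926-10-23 is a Saturday.
The range spans 494 days (inclusive of both endpoints).
494 = 7 × 70 + 4, so there are 70 full weeks plus 4 extra days.
Each full week contributes 2 days from the set (Tue, Fri): 70 × 2 = 140.
The 4 extra days are Saturday, Sunday, Monday, Tuesday — 1 of them qualifies.
Total: 140 + 1 = 141.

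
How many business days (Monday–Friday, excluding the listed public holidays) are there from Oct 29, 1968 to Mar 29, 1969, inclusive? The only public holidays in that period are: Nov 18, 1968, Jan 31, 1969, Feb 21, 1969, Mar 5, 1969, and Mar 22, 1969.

Oct 29, 1968 is a Tuesday.
That's 152 days from start to end, counting both.
152 = 7 × 21 + 5, so there are 21 full weeks plus 5 extra days.
Each full week contributes 5 weekdays (Mon–Fri): 21 × 5 = 105.
The 5 extra days are Tuesday, Wednesday, Thursday, Friday, Saturday — 4 of them qualify.
Total: 105 + 4 = 109.
Holidays: Nov 18, 1968 (Mon); Jan 31, 1969 (Fri); Feb 21, 1969 (Fri); Mar 5, 1969 (Wed); Mar 22, 1969 (Sat).
4 of the 5 holidays fall on weekdays; the rest are weekends and were already excluded.
Business days: 109 − 4 = 105.

105 business days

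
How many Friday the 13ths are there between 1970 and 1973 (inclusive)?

7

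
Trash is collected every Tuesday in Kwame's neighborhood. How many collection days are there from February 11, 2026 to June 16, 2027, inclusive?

February 11, 2026 is a Wednesday.
That's 491 days from start to end, counting both.
491 = 7 × 70 + 1, so there are 70 full weeks plus 1 extra day.
Each full week contributes one Tuesday: 70 so far.
The 1 extra day is Wed — none qualify.
Total: 70 + 0 = 70.

70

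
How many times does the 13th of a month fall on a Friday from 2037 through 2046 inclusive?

19

Friday-the-13ths by year:
2037: Feb, Mar, Nov
2038: Aug
2039: May
2040: Jan, Apr, Jul
2041: Sep, Dec
2042: Jun
2043: Feb, Mar, Nov
2044: May
2045: Jan, Oct
2046: Apr, Jul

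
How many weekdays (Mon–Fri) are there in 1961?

260 weekdays

January 1, 1961 is a Sunday.
The range spans 365 days (inclusive of both endpoints).
365 = 7 × 52 + 1, so there are 52 full weeks plus 1 extra day.
Each full week contributes 5 weekdays (Mon–Fri): 52 × 5 = 260.
The 1 extra day is Sunday — none qualify.
Total: 260 + 0 = 260.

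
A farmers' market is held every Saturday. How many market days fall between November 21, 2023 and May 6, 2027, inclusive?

180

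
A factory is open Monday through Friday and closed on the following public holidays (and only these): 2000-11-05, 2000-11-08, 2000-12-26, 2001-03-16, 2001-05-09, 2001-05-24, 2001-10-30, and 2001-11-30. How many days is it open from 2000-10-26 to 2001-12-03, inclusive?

2000-10-26 is a Thursday.
The range spans 404 days (inclusive of both endpoints).
404 = 7 × 57 + 5, so there are 57 full weeks plus 5 extra days.
Each full week contributes 5 weekdays (Mon–Fri): 57 × 5 = 285.
The 5 extra days are Thu, Fri, Sat, Sun, Mon — 3 of them qualify.
Total: 285 + 3 = 288.
Holidays: 2000-11-05 (Sun); 2000-11-08 (Wed); 2000-12-26 (Tue); 2001-03-16 (Fri); 2001-05-09 (Wed); 2001-05-24 (Thu); 2001-10-30 (Tue); 2001-11-30 (Fri).
7 of the 8 holidays fall on weekdays; the rest are weekends and were already excluded.
Business days: 288 − 7 = 281.

281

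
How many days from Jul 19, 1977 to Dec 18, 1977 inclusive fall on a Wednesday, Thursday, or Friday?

Jul 19, 1977 is a Tuesday.
The range spans 153 days (inclusive of both endpoints).
153 = 7 × 21 + 6, so there are 21 full weeks plus 6 extra days.
Each full week contributes 3 days from the set (Wed, Thu, Fri): 21 × 3 = 63.
The 6 extra days are Tuesday, Wednesday, Thursday, Friday, Saturday, Sunday — 3 of them qualify.
Total: 63 + 3 = 66.

66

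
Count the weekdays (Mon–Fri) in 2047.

January 1, 2047 is a Tuesday.
That's 365 days from start to end, counting both.
365 = 7 × 52 + 1, so there are 52 full weeks plus 1 extra day.
Each full week contributes 5 weekdays (Mon–Fri): 52 × 5 = 260.
The 1 extra day is Tuesday — 1 of them qualifies.
Total: 260 + 1 = 261.

261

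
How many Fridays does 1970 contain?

52

1970-01-01 is a Thursday.
The range spans 365 days (inclusive of both endpoints).
365 = 7 × 52 + 1, so there are 52 full weeks plus 1 extra day.
Each full week contributes one Friday: 52 so far.
The 1 extra day is Thu — none qualify.
Total: 52 + 0 = 52.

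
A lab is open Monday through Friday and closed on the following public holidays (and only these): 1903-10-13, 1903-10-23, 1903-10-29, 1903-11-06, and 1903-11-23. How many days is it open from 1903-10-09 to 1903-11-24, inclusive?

28

1903-10-09 is a Friday.
The range spans 47 days (inclusive of both endpoints).
47 = 7 × 6 + 5, so there are 6 full weeks plus 5 extra days.
Each full week contributes 5 weekdays (Mon–Fri): 6 × 5 = 30.
The 5 extra days are Fri, Sat, Sun, Mon, Tue — 3 of them qualify.
Total: 30 + 3 = 33.
Holidays: 1903-10-13 (Tue); 1903-10-23 (Fri); 1903-10-29 (Thu); 1903-11-06 (Fri); 1903-11-23 (Mon).
All 5 holidays fall on weekdays, so subtract 5.
Business days: 33 − 5 = 28.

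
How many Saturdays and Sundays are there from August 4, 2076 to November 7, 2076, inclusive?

August 4, 2076 is a Tuesday.
From August 4, 2076 to November 7, 2076 is 96 days inclusive.
96 = 7 × 13 + 5, so there are 13 full weeks plus 5 extra days.
Each full week contributes 2 weekend days (Sat, Sun): 13 × 2 = 26.
The 5 extra days are Tuesday, Wednesday, Thursday, Friday, Saturday — 1 of them qualifies.
Total: 26 + 1 = 27.

27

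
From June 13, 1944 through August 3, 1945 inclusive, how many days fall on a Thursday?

June 13, 1944 is a Tuesday.
From June 13, 1944 to August 3, 1945 is 417 days inclusive.
417 = 7 × 59 + 4, so there are 59 full weeks plus 4 extra days.
Each full week contributes one Thursday: 59 so far.
The 4 extra days are Tuesday, Wednesday, Thursday, Friday — 1 of them qualifies.
Total: 59 + 1 = 60.

60 Thursdays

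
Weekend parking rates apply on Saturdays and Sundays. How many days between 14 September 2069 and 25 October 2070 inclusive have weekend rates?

117

14 September 2069 is a Saturday.
That's 407 days from start to end, counting both.
407 = 7 × 58 + 1, so there are 58 full weeks plus 1 extra day.
Each full week contributes 2 weekend days (Sat, Sun): 58 × 2 = 116.
The 1 extra day is Saturday — 1 of them qualifies.
Total: 116 + 1 = 117.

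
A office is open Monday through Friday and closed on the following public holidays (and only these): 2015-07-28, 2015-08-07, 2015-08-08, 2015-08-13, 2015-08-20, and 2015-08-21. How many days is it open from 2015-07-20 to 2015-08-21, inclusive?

2015-07-20 is a Monday.
From 2015-07-20 to 2015-08-21 is 33 days inclusive.
33 = 7 × 4 + 5, so there are 4 full weeks plus 5 extra days.
Each full week contributes 5 weekdays (Mon–Fri): 4 × 5 = 20.
The 5 extra days are Mon, Tue, Wed, Thu, Fri — 5 of them qualify.
Total: 20 + 5 = 25.
Holidays: 2015-07-28 (Tue); 2015-08-07 (Fri); 2015-08-08 (Sat); 2015-08-13 (Thu); 2015-08-20 (Thu); 2015-08-21 (Fri).
5 of the 6 holidays fall on weekdays; the rest are weekends and were already excluded.
Business days: 25 − 5 = 20.

20 working days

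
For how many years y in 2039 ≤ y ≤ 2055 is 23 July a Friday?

Day of week of July 23 in each year:
2039: Sat, 2040: Mon, 2041: Tue, 2042: Wed, 2043: Thu, 2044: Sat, 2045: Sun, 2046: Mon, 2047: Tue, 2048: Thu, 2049: Fri ✓, 2050: Sat, 2051: Sun, 2052: Tue, 2053: Wed, 2054: Thu, 2055: Fri ✓
Fridays: 2049, 2055.

2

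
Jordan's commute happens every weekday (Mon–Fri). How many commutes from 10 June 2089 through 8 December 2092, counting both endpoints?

912 weekdays

10 June 2089 is a Friday.
That's 1278 days from start to end, counting both.
1278 = 7 × 182 + 4, so there are 182 full weeks plus 4 extra days.
Each full week contributes 5 weekdays (Mon–Fri): 182 × 5 = 910.
The 4 extra days are Fri, Sat, Sun, Mon — 2 of them qualify.
Total: 910 + 2 = 912.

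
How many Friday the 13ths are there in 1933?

2

The 13th falls on a Friday when the month's 13th has weekday Fri.
Jan 13 is Fri ✓; Feb 13 is Mon; Mar 13 is Mon; Apr 13 is Thu; May 13 is Sat; Jun 13 is Tue; Jul 13 is Thu; Aug 13 is Sun; Sep 13 is Wed; Oct 13 is Fri ✓; Nov 13 is Mon; Dec 13 is Wed.
Friday the 13ths: Jan, Oct.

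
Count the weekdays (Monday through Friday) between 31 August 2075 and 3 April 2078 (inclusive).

675 weekdays

31 August 2075 is a Saturday.
From 31 August 2075 to 3 April 2078 is 947 days inclusive.
947 = 7 × 135 + 2, so there are 135 full weeks plus 2 extra days.
Each full week contributes 5 weekdays (Mon–Fri): 135 × 5 = 675.
The 2 extra days are Saturday, Sunday — none qualify.
Total: 675 + 0 = 675.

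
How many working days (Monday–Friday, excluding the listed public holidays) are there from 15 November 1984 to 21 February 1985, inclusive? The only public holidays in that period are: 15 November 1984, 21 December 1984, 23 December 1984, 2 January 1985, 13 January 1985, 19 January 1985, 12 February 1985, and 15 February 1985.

66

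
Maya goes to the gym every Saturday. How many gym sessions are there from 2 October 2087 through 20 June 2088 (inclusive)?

2 October 2087 is a Thursday.
The range spans 263 days (inclusive of both endpoints).
263 = 7 × 37 + 4, so there are 37 full weeks plus 4 extra days.
Each full week contributes one Saturday: 37 so far.
The 4 extra days are Thursday, Friday, Saturday, Sunday — 1 of them qualifies.
Total: 37 + 1 = 38.

38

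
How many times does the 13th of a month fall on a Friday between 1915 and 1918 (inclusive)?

6

Friday-the-13ths by year:
1915: Aug
1916: Oct
1917: Apr, Jul
1918: Sep, Dec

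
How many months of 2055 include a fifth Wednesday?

A month has five Wednesdays exactly when Wednesday falls within its first (length − 28) days.
Jan: 31 days, starts Fri → 5 of Fri, Sat, Sun
Feb: 28 days, starts Mon → 5 of (none)
Mar: 31 days, starts Mon → 5 of Mon, Tue, Wed ✓
Apr: 30 days, starts Thu → 5 of Thu, Fri
May: 31 days, starts Sat → 5 of Sat, Sun, Mon
Jun: 30 days, starts Tue → 5 of Tue, Wed ✓
Jul: 31 days, starts Thu → 5 of Thu, Fri, Sat
Aug: 31 days, starts Sun → 5 of Sun, Mon, Tue
Sep: 30 days, starts Wed → 5 of Wed, Thu ✓
Oct: 31 days, starts Fri → 5 of Fri, Sat, Sun
Nov: 30 days, starts Mon → 5 of Mon, Tue
Dec: 31 days, starts Wed → 5 of Wed, Thu, Fri ✓
Months with five Wednesdays: Mar, Jun, Sep, Dec.

4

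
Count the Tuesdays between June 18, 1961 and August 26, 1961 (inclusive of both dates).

10 Tuesdays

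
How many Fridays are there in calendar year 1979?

January 1, 1979 is a Monday.
That's 365 days from start to end, counting both.
365 = 7 × 52 + 1, so there are 52 full weeks plus 1 extra day.
Each full week contributes one Friday: 52 so far.
The 1 extra day is Mon — none qualify.
Total: 52 + 0 = 52.

52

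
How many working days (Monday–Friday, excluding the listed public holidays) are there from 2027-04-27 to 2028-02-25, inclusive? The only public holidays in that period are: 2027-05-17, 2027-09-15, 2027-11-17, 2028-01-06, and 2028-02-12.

215 working days

2027-04-27 is a Tuesday.
The range spans 305 days (inclusive of both endpoints).
305 = 7 × 43 + 4, so there are 43 full weeks plus 4 extra days.
Each full week contributes 5 weekdays (Mon–Fri): 43 × 5 = 215.
The 4 extra days are Tuesday, Wednesday, Thursday, Friday — 4 of them qualify.
Total: 215 + 4 = 219.
Holidays: 2027-05-17 (Mon); 2027-09-15 (Wed); 2027-11-17 (Wed); 2028-01-06 (Thu); 2028-02-12 (Sat).
4 of the 5 holidays fall on weekdays; the rest are weekends and were already excluded.
Business days: 219 − 4 = 215.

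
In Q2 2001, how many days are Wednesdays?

13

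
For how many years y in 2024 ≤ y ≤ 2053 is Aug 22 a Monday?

4

Day of week of August 22 in each year:
2024: Thu, 2025: Fri, 2026: Sat, 2027: Sun, 2028: Tue, 2029: Wed, 2030: Thu, 2031: Fri, 2032: Sun, 2033: Mon ✓, 2034: Tue, 2035: Wed, 2036: Fri, 2037: Sat, 2038: Sun, 2039: Mon ✓, 2040: Wed, 2041: Thu, 2042: Fri, 2043: Sat, 2044: Mon ✓, 2045: Tue, 2046: Wed, 2047: Thu, 2048: Sat, 2049: Sun, 2050: Mon ✓, 2051: Tue, 2052: Thu, 2053: Fri
Mondays: 2033, 2039, 2044, 2050.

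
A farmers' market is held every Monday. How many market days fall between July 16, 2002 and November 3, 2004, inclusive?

July 16, 2002 is a Tuesday.
That's 842 days from start to end, counting both.
842 = 7 × 120 + 2, so there are 120 full weeks plus 2 extra days.
Each full week contributes one Monday: 120 so far.
The 2 extra days are Tuesday, Wednesday — none qualify.
Total: 120 + 0 = 120.

120 Mondays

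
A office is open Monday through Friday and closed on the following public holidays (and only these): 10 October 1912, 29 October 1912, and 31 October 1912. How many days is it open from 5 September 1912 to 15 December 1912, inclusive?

69 working days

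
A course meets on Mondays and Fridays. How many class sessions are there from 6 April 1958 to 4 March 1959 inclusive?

95

6 April 1958 is a Sunday.
From 6 April 1958 to 4 March 1959 is 333 days inclusive.
333 = 7 × 47 + 4, so there are 47 full weeks plus 4 extra days.
Each full week contributes 2 days from the set (Mon, Fri): 47 × 2 = 94.
The 4 extra days are Sunday, Monday, Tuesday, Wednesday — 1 of them qualifies.
Total: 94 + 1 = 95.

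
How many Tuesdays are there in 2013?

53

January 1, 2013 is a Tuesday.
The range spans 365 days (inclusive of both endpoints).
365 = 7 × 52 + 1, so there are 52 full weeks plus 1 extra day.
Each full week contributes one Tuesday: 52 so far.
The 1 extra day is Tuesday — 1 of them qualifies.
Total: 52 + 1 = 53.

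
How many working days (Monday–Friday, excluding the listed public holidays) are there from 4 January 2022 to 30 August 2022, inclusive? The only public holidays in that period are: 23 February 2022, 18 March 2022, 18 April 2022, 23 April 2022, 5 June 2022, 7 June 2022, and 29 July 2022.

166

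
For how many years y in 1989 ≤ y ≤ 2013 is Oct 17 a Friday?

3

Day of week of October 17 in each year:
1989: Tue, 1990: Wed, 1991: Thu, 1992: Sat, 1993: Sun, 1994: Mon, 1995: Tue, 1996: Thu, 1997: Fri ✓, 1998: Sat, 1999: Sun, 2000: Tue, 2001: Wed, 2002: Thu, 2003: Fri ✓, 2004: Sun, 2005: Mon, 2006: Tue, 2007: Wed, 2008: Fri ✓, 2009: Sat, 2010: Sun, 2011: Mon, 2012: Wed, 2013: Thu
Fridays: 1997, 2003, 2008.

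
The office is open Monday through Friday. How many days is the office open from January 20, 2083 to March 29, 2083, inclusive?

49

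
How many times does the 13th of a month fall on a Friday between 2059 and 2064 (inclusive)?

9

Friday-the-13ths by year:
2059: Jun
2060: Feb, Aug
2061: May
2062: Jan, Oct
2063: Apr, Jul
2064: Jun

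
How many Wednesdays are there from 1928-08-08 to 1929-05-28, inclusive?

1928-08-08 is a Wednesday.
From 1928-08-08 to 1929-05-28 is 294 days inclusive.
294 = 7 × 42, so the span is exactly 42 full weeks.
Each full week contributes one Wednesday: 42 so far.
Total: 42.

42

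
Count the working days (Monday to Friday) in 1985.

January 1, 1985 is a Tuesday.
That's 365 days from start to end, counting both.
365 = 7 × 52 + 1, so there are 52 full weeks plus 1 extra day.
Each full week contributes 5 weekdays (Mon–Fri): 52 × 5 = 260.
The 1 extra day is Tuesday — 1 of them qualifies.
Total: 260 + 1 = 261.

261 weekdays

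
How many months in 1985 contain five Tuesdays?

5

A month has five Tuesdays exactly when Tuesday falls within its first (length − 28) days.
Jan: 31 days, starts Tue → 5 of Tue, Wed, Thu ✓
Feb: 28 days, starts Fri → 5 of (none)
Mar: 31 days, starts Fri → 5 of Fri, Sat, Sun
Apr: 30 days, starts Mon → 5 of Mon, Tue ✓
May: 31 days, starts Wed → 5 of Wed, Thu, Fri
Jun: 30 days, starts Sat → 5 of Sat, Sun
Jul: 31 days, starts Mon → 5 of Mon, Tue, Wed ✓
Aug: 31 days, starts Thu → 5 of Thu, Fri, Sat
Sep: 30 days, starts Sun → 5 of Sun, Mon
Oct: 31 days, starts Tue → 5 of Tue, Wed, Thu ✓
Nov: 30 days, starts Fri → 5 of Fri, Sat
Dec: 31 days, starts Sun → 5 of Sun, Mon, Tue ✓
Months with five Tuesdays: Jan, Apr, Jul, Oct, Dec.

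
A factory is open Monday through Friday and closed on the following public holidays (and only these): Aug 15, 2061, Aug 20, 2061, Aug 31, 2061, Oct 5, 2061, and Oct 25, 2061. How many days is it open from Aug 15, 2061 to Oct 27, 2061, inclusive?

50 business days

Aug 15, 2061 is a Monday.
From Aug 15, 2061 to Oct 27, 2061 is 74 days inclusive.
74 = 7 × 10 + 4, so there are 10 full weeks plus 4 extra days.
Each full week contributes 5 weekdays (Mon–Fri): 10 × 5 = 50.
The 4 extra days are Mon, Tue, Wed, Thu — 4 of them qualify.
Total: 50 + 4 = 54.
Holidays: Aug 15, 2061 (Mon); Aug 20, 2061 (Sat); Aug 31, 2061 (Wed); Oct 5, 2061 (Wed); Oct 25, 2061 (Tue).
4 of the 5 holidays fall on weekdays; the rest are weekends and were already excluded.
Business days: 54 − 4 = 50.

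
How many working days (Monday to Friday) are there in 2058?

261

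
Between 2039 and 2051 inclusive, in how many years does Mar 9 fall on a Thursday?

2

Day of week of March 9 in each year:
2039: Wed, 2040: Fri, 2041: Sat, 2042: Sun, 2043: Mon, 2044: Wed, 2045: Thu ✓, 2046: Fri, 2047: Sat, 2048: Mon, 2049: Tue, 2050: Wed, 2051: Thu ✓
Thursdays: 2045, 2051.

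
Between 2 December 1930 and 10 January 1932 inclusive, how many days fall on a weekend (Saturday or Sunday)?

116

2 December 1930 is a Tuesday.
The range spans 405 days (inclusive of both endpoints).
405 = 7 × 57 + 6, so there are 57 full weeks plus 6 extra days.
Each full week contributes 2 weekend days (Sat, Sun): 57 × 2 = 114.
The 6 extra days are Tue, Wed, Thu, Fri, Sat, Sun — 2 of them qualify.
Total: 114 + 2 = 116.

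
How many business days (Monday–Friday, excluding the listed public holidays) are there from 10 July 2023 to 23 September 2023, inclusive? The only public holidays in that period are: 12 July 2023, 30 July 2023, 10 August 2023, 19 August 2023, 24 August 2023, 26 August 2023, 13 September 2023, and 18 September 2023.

50

10 July 2023 is a Monday.
From 10 July 2023 to 23 September 2023 is 76 days inclusive.
76 = 7 × 10 + 6, so there are 10 full weeks plus 6 extra days.
Each full week contributes 5 weekdays (Mon–Fri): 10 × 5 = 50.
The 6 extra days are Monday, Tuesday, Wednesday, Thursday, Friday, Saturday — 5 of them qualify.
Total: 50 + 5 = 55.
Holidays: 12 July 2023 (Wed); 30 July 2023 (Sun); 10 August 2023 (Thu); 19 August 2023 (Sat); 24 August 2023 (Thu); 26 August 2023 (Sat); 13 September 2023 (Wed); 18 September 2023 (Mon).
5 of the 8 holidays fall on weekdays; the rest are weekends and were already excluded.
Business days: 55 − 5 = 50.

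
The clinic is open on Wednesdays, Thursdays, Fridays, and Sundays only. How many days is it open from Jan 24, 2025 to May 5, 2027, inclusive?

Jan 24, 2025 is a Friday.
From Jan 24, 2025 to May 5, 2027 is 832 days inclusive.
832 = 7 × 118 + 6, so there are 118 full weeks plus 6 extra days.
Each full week contributes 4 days from the set (Wed, Thu, Fri, Sun): 118 × 4 = 472.
The 6 extra days are Friday, Saturday, Sunday, Monday, Tuesday, Wednesday — 3 of them qualify.
Total: 472 + 3 = 475.

475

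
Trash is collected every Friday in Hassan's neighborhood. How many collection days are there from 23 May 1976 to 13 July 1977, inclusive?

59

23 May 1976 is a Sunday.
The range spans 417 days (inclusive of both endpoints).
417 = 7 × 59 + 4, so there are 59 full weeks plus 4 extra days.
Each full week contributes one Friday: 59 so far.
The 4 extra days are Sunday, Monday, Tuesday, Wednesday — none qualify.
Total: 59 + 0 = 59.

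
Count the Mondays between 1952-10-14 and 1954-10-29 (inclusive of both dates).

106 Mondays

1952-10-14 is a Tuesday.
From 1952-10-14 to 1954-10-29 is 746 days inclusive.
746 = 7 × 106 + 4, so there are 106 full weeks plus 4 extra days.
Each full week contributes one Monday: 106 so far.
The 4 extra days are Tuesday, Wednesday, Thursday, Friday — none qualify.
Total: 106 + 0 = 106.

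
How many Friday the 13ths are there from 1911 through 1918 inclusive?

14

Friday-the-13ths by year:
1911: Jan, Oct
1912: Sep, Dec
1913: Jun
1914: Feb, Mar, Nov
1915: Aug
1916: Oct
1917: Apr, Jul
1918: Sep, Dec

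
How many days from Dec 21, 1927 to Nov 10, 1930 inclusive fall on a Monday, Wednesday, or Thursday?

Dec 21, 1927 is a Wednesday.
The range spans 1056 days (inclusive of both endpoints).
1056 = 7 × 150 + 6, so there are 150 full weeks plus 6 extra days.
Each full week contributes 3 days from the set (Mon, Wed, Thu): 150 × 3 = 450.
The 6 extra days are Wed, Thu, Fri, Sat, Sun, Mon — 3 of them qualify.
Total: 450 + 3 = 453.

453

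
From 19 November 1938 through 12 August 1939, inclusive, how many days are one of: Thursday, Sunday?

19 November 1938 is a Saturday.
That's 267 days from start to end, counting both.
267 = 7 × 38 + 1, so there are 38 full weeks plus 1 extra day.
Each full week contributes 2 days from the set (Thu, Sun): 38 × 2 = 76.
The 1 extra day is Saturday — none qualify.
Total: 76 + 0 = 76.

76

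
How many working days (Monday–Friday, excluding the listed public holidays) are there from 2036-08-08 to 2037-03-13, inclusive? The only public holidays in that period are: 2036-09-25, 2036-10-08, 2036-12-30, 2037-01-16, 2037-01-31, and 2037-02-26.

151

2036-08-08 is a Friday.
That's 218 days from start to end, counting both.
218 = 7 × 31 + 1, so there are 31 full weeks plus 1 extra day.
Each full week contributes 5 weekdays (Mon–Fri): 31 × 5 = 155.
The 1 extra day is Friday — 1 of them qualifies.
Total: 155 + 1 = 156.
Holidays: 2036-09-25 (Thu); 2036-10-08 (Wed); 2036-12-30 (Tue); 2037-01-16 (Fri); 2037-01-31 (Sat); 2037-02-26 (Thu).
5 of the 6 holidays fall on weekdays; the rest are weekends and were already excluded.
Business days: 156 − 5 = 151.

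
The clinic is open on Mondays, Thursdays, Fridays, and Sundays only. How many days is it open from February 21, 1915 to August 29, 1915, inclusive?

February 21, 1915 is a Sunday.
The range spans 190 days (inclusive of both endpoints).
190 = 7 × 27 + 1, so there are 27 full weeks plus 1 extra day.
Each full week contributes 4 days from the set (Mon, Thu, Fri, Sun): 27 × 4 = 108.
The 1 extra day is Sun — 1 of them qualifies.
Total: 108 + 1 = 109.

109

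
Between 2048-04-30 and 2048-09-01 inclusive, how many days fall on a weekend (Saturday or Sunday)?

36

2048-04-30 is a Thursday.
The range spans 125 days (inclusive of both endpoints).
125 = 7 × 17 + 6, so there are 17 full weeks plus 6 extra days.
Each full week contributes 2 weekend days (Sat, Sun): 17 × 2 = 34.
The 6 extra days are Thu, Fri, Sat, Sun, Mon, Tue — 2 of them qualify.
Total: 34 + 2 = 36.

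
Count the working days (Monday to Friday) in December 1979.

Dec 1, 1979 is a Saturday.
That's 31 days from start to end, counting both.
31 = 7 × 4 + 3, so there are 4 full weeks plus 3 extra days.
Each full week contributes 5 weekdays (Mon–Fri): 4 × 5 = 20.
The 3 extra days are Saturday, Sunday, Monday — 1 of them qualifies.
Total: 20 + 1 = 21.

21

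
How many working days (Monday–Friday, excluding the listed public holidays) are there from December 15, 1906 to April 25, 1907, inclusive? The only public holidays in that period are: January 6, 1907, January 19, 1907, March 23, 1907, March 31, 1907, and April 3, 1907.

December 15, 1906 is a Saturday.
The range spans 132 days (inclusive of both endpoints).
132 = 7 × 18 + 6, so there are 18 full weeks plus 6 extra days.
Each full week contributes 5 weekdays (Mon–Fri): 18 × 5 = 90.
The 6 extra days are Sat, Sun, Mon, Tue, Wed, Thu — 4 of them qualify.
Total: 90 + 4 = 94.
Holidays: January 6, 1907 (Sun); January 19, 1907 (Sat); March 23, 1907 (Sat); March 31, 1907 (Sun); April 3, 1907 (Wed).
1 of the 5 holidays fall on weekdays; the rest are weekends and were already excluded.
Business days: 94 − 1 = 93.

93 working days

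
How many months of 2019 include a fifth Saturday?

4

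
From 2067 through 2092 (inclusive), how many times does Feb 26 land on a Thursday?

Day of week of February 26 in each year:
2067: Sat, 2068: Sun, 2069: Tue, 2070: Wed, 2071: Thu ✓, 2072: Fri, 2073: Sun, 2074: Mon, 2075: Tue, 2076: Wed, 2077: Fri, 2078: Sat, 2079: Sun, 2080: Mon, 2081: Wed, 2082: Thu ✓, 2083: Fri, 2084: Sat, 2085: Mon, 2086: Tue, 2087: Wed, 2088: Thu ✓, 2089: Sat, 2090: Sun, 2091: Mon, 2092: Tue
Thursdays: 2071, 2082, 2088.

3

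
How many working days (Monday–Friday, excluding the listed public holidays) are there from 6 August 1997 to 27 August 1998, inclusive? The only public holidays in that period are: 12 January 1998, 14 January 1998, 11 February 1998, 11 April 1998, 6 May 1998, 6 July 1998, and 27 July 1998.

6 August 1997 is a Wednesday.
The range spans 387 days (inclusive of both endpoints).
387 = 7 × 55 + 2, so there are 55 full weeks plus 2 extra days.
Each full week contributes 5 weekdays (Mon–Fri): 55 × 5 = 275.
The 2 extra days are Wednesday, Thursday — 2 of them qualify.
Total: 275 + 2 = 277.
Holidays: 12 January 1998 (Mon); 14 January 1998 (Wed); 11 February 1998 (Wed); 11 April 1998 (Sat); 6 May 1998 (Wed); 6 July 1998 (Mon); 27 July 1998 (Mon).
6 of the 7 holidays fall on weekdays; the rest are weekends and were already excluded.
Business days: 277 − 6 = 271.

271 working days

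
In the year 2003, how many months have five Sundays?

4

A month has five Sundays exactly when Sunday falls within its first (length − 28) days.
Jan: 31 days, starts Wed → 5 of Wed, Thu, Fri
Feb: 28 days, starts Sat → 5 of (none)
Mar: 31 days, starts Sat → 5 of Sat, Sun, Mon ✓
Apr: 30 days, starts Tue → 5 of Tue, Wed
May: 31 days, starts Thu → 5 of Thu, Fri, Sat
Jun: 30 days, starts Sun → 5 of Sun, Mon ✓
Jul: 31 days, starts Tue → 5 of Tue, Wed, Thu
Aug: 31 days, starts Fri → 5 of Fri, Sat, Sun ✓
Sep: 30 days, starts Mon → 5 of Mon, Tue
Oct: 31 days, starts Wed → 5 of Wed, Thu, Fri
Nov: 30 days, starts Sat → 5 of Sat, Sun ✓
Dec: 31 days, starts Mon → 5 of Mon, Tue, Wed
Months with five Sundays: Mar, Jun, Aug, Nov.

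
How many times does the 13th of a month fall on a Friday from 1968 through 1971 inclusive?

7

Friday-the-13ths by year:
1968: Sep, Dec
1969: Jun
1970: Feb, Mar, Nov
1971: Aug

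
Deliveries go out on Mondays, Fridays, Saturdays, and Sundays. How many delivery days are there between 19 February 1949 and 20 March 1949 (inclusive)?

19 February 1949 is a Saturday.
That's 30 days from start to end, counting both.
30 = 7 × 4 + 2, so there are 4 full weeks plus 2 extra days.
Each full week contributes 4 days from the set (Mon, Fri, Sat, Sun): 4 × 4 = 16.
The 2 extra days are Sat, Sun — 2 of them qualify.
Total: 16 + 2 = 18.

18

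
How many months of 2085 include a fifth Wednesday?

A month has five Wednesdays exactly when Wednesday falls within its first (length − 28) days.
Jan: 31 days, starts Mon → 5 of Mon, Tue, Wed ✓
Feb: 28 days, starts Thu → 5 of (none)
Mar: 31 days, starts Thu → 5 of Thu, Fri, Sat
Apr: 30 days, starts Sun → 5 of Sun, Mon
May: 31 days, starts Tue → 5 of Tue, Wed, Thu ✓
Jun: 30 days, starts Fri → 5 of Fri, Sat
Jul: 31 days, starts Sun → 5 of Sun, Mon, Tue
Aug: 31 days, starts Wed → 5 of Wed, Thu, Fri ✓
Sep: 30 days, starts Sat → 5 of Sat, Sun
Oct: 31 days, starts Mon → 5 of Mon, Tue, Wed ✓
Nov: 30 days, starts Thu → 5 of Thu, Fri
Dec: 31 days, starts Sat → 5 of Sat, Sun, Mon
Months with five Wednesdays: Jan, May, Aug, Oct.

4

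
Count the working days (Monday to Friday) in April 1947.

Apr 1, 1947 is a Tuesday.
From Apr 1, 1947 to Apr 30, 1947 is 30 days inclusive.
30 = 7 × 4 + 2, so there are 4 full weeks plus 2 extra days.
Each full week contributes 5 weekdays (Mon–Fri): 4 × 5 = 20.
The 2 extra days are Tuesday, Wednesday — 2 of them qualify.
Total: 20 + 2 = 22.

22 weekdays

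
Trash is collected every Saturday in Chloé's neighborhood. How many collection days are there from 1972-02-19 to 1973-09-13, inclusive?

82 Saturdays

1972-02-19 is a Saturday.
The range spans 573 days (inclusive of both endpoints).
573 = 7 × 81 + 6, so there are 81 full weeks plus 6 extra days.
Each full week contributes one Saturday: 81 so far.
The 6 extra days are Sat, Sun, Mon, Tue, Wed, Thu — 1 of them qualifies.
Total: 81 + 1 = 82.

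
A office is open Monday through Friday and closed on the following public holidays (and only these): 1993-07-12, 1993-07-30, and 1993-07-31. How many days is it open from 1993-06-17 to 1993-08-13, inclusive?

1993-06-17 is a Thursday.
That's 58 days from start to end, counting both.
58 = 7 × 8 + 2, so there are 8 full weeks plus 2 extra days.
Each full week contributes 5 weekdays (Mon–Fri): 8 × 5 = 40.
The 2 extra days are Thu, Fri — 2 of them qualify.
Total: 40 + 2 = 42.
Holidays: 1993-07-12 (Mon); 1993-07-30 (Fri); 1993-07-31 (Sat).
2 of the 3 holidays fall on weekdays; the rest are weekends and were already excluded.
Business days: 42 − 2 = 40.

40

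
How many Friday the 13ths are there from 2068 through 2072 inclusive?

Friday-the-13ths by year:
2068: Jan, Apr, Jul
2069: Sep, Dec
2070: Jun
2071: Feb, Mar, Nov
2072: May

10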